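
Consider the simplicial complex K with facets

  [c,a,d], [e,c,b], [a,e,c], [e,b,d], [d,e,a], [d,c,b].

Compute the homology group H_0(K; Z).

Fix the vertex order a < b < c < d < e and write every simplex with vertices in increasing order. Then dim K = 2 and the simplices of K are:

  0-simplices (5): a, b, c, d, e
  1-simplices (9): ac, ad, ae, bc, bd, be, cd, ce, de
  2-simplices (6): acd, ace, ade, bcd, bce, bde

giving chain groups C_0 ≅ Z^5, C_1 ≅ Z^9, C_2 ≅ Z^6.

The boundary map ∂_1: C_1 → C_0 is given by ∂[p,q] = [q] − [p].
The 5×9 boundary matrix has rank 4 and Smith normal form diag(1,1,1,1).

∂_2: C_2 → C_1 maps a triangle to the signed sum of its edges. For instance
  ∂acd = cd − ad + ac,
  ∂ace = ce − ae + ac.
This gives a 9×6 integer matrix of rank 5; reducing to Smith normal form yields diagonal entries (1,1,1,1,1).

Now H_k = ker ∂_k / im ∂_{k+1}, so:

  H_0: rank C_0 − rank ∂_1 = 5 − 4 = 1, and the invariant factors of ∂_1 are all 1, so H_0 ≅ Z.

H_0 ≅ Z.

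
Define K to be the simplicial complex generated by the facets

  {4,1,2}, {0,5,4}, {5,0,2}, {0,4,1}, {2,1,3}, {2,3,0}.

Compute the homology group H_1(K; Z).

We work with the vertex ordering 0 < 1 < 2 < 3 < 4 < 5. The simplices of K, each written with vertices in increasing order, are:

  0-simplices (6): [0], [1], [2], [3], [4], [5]
  1-simplices (12): [0,1], [0,2], [0,3], [0,4], [0,5], [1,2], [1,3], [1,4], [2,3], [2,4], [2,5], [4,5]
  2-simplices (6): [0,1,4], [0,2,3], [0,2,5], [0,4,5], [1,2,3], [1,2,4]

so the chain groups are C_0 ≅ Z^6, C_1 ≅ Z^12, C_2 ≅ Z^6.

Boundary ∂_1: C_1 → C_0 sends each edge [p,q] (with p < q) to q − p.
As a 6×12 matrix over Z this has rank 5, with invariant factors (1,1,1,1,1).

∂_2: C_2 → C_1 sends each 2-simplex [p,q,r] to [q,r] − [p,r] + [p,q]. For instance
  ∂[1,2,4] = [2,4] − [1,4] + [1,2],
  ∂[1,2,3] = [2,3] − [1,3] + [1,2].
The resulting 12×6 matrix has rank 6, and its Smith normal form has invariant factors (1,1,1,1,1,1).

Now H_k = ker ∂_k / im ∂_{k+1}, so:

  H_1: rank ker ∂_1 − rank ∂_2 = (12 − 5) − 6 = 1, and the invariant factors of ∂_2 are all 1, so H_1 ≅ Z.

H_1 ≅ Z.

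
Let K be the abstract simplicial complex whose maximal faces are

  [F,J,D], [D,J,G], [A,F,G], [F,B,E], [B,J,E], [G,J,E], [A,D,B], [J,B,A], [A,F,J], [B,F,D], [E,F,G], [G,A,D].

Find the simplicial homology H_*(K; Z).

H_0 = Z,  H_1 = Z_2,  H_2 = 0.

Order the vertices as A < B < D < E < F < G < J. Listing each simplex with vertices in this order, K has dimension 2 with simplices:

  0-simplices (7): A, B, D, E, F, G, J
  1-simplices (18): AB, AD, AF, AG, AJ, BD, BE, BF, BJ, DF, DG, DJ, EF, EG, EJ, FG, FJ, GJ
  2-simplices (12): ABD, ABJ, ADG, AFG, AFJ, BDF, BEF, BEJ, DFJ, DGJ, EFG, EGJ

giving chain groups C_0 ≅ Z^7, C_1 ≅ Z^18, C_2 ≅ Z^12.

The boundary map ∂_1: C_1 → C_0 maps an edge to its endpoints' difference, ∂[p,q] = q − p. For instance
  ∂BF = F − B.
This gives a 7×18 integer matrix of rank 6; reducing to Smith normal form yields diagonal entries (1,1,1,1,1,1).

Boundary ∂_2: C_2 → C_1 acts by ∂[p,q,r] = [q,r] − [p,r] + [p,q]. For instance
  ∂AFJ = FJ − AJ + AF,
  ∂EFG = FG − EG + EF.
The 18×12 boundary matrix has rank 12 and Smith normal form diag(1,1,1,1,1,1,1,1,1,1,1,2).

Now H_k = ker ∂_k / im ∂_{k+1}, so:

  H_0: rank C_0 − rank ∂_1 = 7 − 6 = 1, and the invariant factors of ∂_1 are all 1, so H_0 ≅ Z.
  H_1: rank ker ∂_1 − rank ∂_2 = (18 − 6) − 12 = 0, and ∂_2 has invariant factor 2 > 1, so H_1 ≅ Z_2.
  H_2: rank ker ∂_2 − rank ∂_3 = (12 − 12) − 0 = 0, and there is no ∂_3, so H_2 ≅ 0.

As a check, the Euler characteristic is 7 − 18 + 12 = 1, which agrees with 1 − 0 + 0 = 1.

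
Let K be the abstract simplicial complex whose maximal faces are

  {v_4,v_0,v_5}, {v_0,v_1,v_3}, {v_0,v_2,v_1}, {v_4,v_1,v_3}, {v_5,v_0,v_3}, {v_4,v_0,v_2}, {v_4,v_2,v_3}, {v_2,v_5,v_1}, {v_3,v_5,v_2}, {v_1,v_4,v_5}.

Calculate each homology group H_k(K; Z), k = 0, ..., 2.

K has 6 vertices, 15 edges, 10 triangles.
rank ∂_0 = 0, rank ∂_1 = 5 ⇒ b_0 = 6 − 0 − 5 = 1; all invariant factors of ∂_1 are 1 so no torsion. So H_0 = Z.
rank ∂_1 = 5, rank ∂_2 = 10 ⇒ b_1 = 15 − 5 − 10 = 0; ∂_2 has invariant factor(s) [2] giving torsion. So H_1 = Z/2.
rank ∂_2 = 10, rank ∂_3 = 0 ⇒ b_2 = 10 − 10 − 0 = 0. So H_2 = 0.

H_0 ≅ Z,  H_1 ≅ Z/2,  H_2 = 0.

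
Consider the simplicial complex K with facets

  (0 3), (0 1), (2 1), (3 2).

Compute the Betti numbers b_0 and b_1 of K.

b_0 = 1, b_1 = 1.

Order the vertices as 0 < 1 < 2 < 3. Listing each simplex with vertices in this order, K has dimension 1 with simplices:

  0-simplices (4): [0], [1], [2], [3]
  1-simplices (4): [0,1], [0,3], [1,2], [2,3]

so the chain groups are C_0 ≅ Z^4, C_1 ≅ Z^4.

Boundary ∂_1: C_1 → C_0 maps an edge to its endpoints' difference, ∂[p,q] = q − p.
As a 4×4 matrix over Z this has rank 3, with invariant factors (1,1,1).

From H_k ≅ ker(∂_k) / im(∂_{k+1}) we obtain:

  H_0: rank C_0 − rank ∂_1 = 4 − 3 = 1, and the invariant factors of ∂_1 are all 1, so H_0 = Z.
  H_1: rank ker ∂_1 − rank ∂_2 = (4 − 3) − 0 = 1, and there is no ∂_2, so H_1 = Z.

(K is a triangulation of the circle S^1.)

Hence the Betti numbers are b_0 = 1, b_1 = 1.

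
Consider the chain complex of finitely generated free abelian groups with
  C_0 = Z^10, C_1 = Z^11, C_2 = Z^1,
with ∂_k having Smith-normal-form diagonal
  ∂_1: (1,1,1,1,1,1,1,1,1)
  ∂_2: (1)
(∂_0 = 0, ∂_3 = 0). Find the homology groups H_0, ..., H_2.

H_0: b_0 = 10 − 0 − 9 = 1; torsion from ∂_1 factors > 1: none. So H_0 ≅ Z.
H_1: b_1 = 11 − 9 − 1 = 1; torsion from ∂_2 factors > 1: none. So H_1 ≅ Z.
H_2: b_2 = 1 − 1 − 0 = 0; torsion from ∂_3 factors > 1: none. So H_2 ≅ 0.

H_0 ≅ Z,  H_1 ≅ Z,  H_2 = 0.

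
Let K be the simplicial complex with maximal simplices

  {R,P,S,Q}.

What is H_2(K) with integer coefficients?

H_2 = 0.

We work with the vertex ordering P < Q < R < S. The simplices of K, each written with vertices in increasing order, are:

  0-simplices (4): P, Q, R, S
  1-simplices (6): PQ, PR, PS, QR, QS, RS
  2-simplices (4): PQR, PQS, PRS, QRS
  3-simplices (1): PQRS

giving chain groups C_0 ≅ Z^4, C_1 ≅ Z^6, C_2 ≅ Z^4, C_3 ≅ Z^1.

Boundary ∂_1: C_1 → C_0 maps an edge to its endpoints' difference, ∂[p,q] = q − p.
The 4×6 boundary matrix has rank 3 and Smith normal form diag(1,1,1).

Boundary ∂_2: C_2 → C_1 acts by ∂[p,q,r] = [q,r] − [p,r] + [p,q]. For instance
  ∂QRS = RS − QS + QR,
  ∂PRS = RS − PS + PR.
The resulting 6×4 matrix has rank 3, and its Smith normal form has invariant factors (1,1,1).

The boundary map ∂_3: C_3 → C_2 sends each 3-simplex σ to the alternating sum Σ_i (−1)^i (σ with its i-th vertex removed). For instance
  ∂PQRS = QRS − PRS + PQS − PQR.
The 4×1 boundary matrix has rank 1 and Smith normal form diag(1).

Now H_k = ker ∂_k / im ∂_{k+1}, so:

  H_2: rank ker ∂_2 − rank ∂_3 = (4 − 3) − 1 = 0, and the invariant factors of ∂_3 are all 1, so H_2 ≅ 0.

(K is a triangulation of the 3-simplex.)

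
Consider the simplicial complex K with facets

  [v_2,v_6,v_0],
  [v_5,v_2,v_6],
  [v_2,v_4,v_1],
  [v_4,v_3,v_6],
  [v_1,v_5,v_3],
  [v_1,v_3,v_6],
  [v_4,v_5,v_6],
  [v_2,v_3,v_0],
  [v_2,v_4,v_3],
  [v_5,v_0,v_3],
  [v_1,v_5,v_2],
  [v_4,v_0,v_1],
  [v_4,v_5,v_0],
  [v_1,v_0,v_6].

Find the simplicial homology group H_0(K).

H_0 = Z.

Take the total order v_0 < v_1 < v_2 < v_3 < v_4 < v_5 < v_6 on the vertex set. Then K (dimension 2) consists of the simplices:

  0-simplices (7): [v_0], [v_1], [v_2], [v_3], [v_4], [v_5], [v_6]
  1-simplices (21): (21 of them)
  2-simplices (14): (14 of them)

so the chain groups are C_0 ≅ Z^7, C_1 ≅ Z^21, C_2 ≅ Z^14.

∂_1: C_1 → C_0 is given by ∂[p,q] = [q] − [p].
The resulting 7×21 matrix has rank 6, and its Smith normal form has invariant factors (1,1,1,1,1,1).

Boundary ∂_2: C_2 → C_1 acts by ∂[p,q,r] = [q,r] − [p,r] + [p,q]. For instance
  ∂[v_4,v_5,v_6] = [v_5,v_6] − [v_4,v_6] + [v_4,v_5],
  ∂[v_2,v_3,v_4] = [v_3,v_4] − [v_2,v_4] + [v_2,v_3].
The 21×14 boundary matrix has rank 13 and Smith normal form diag(1,1,1,1,1,1,1,1,1,1,1,1,1).

Reading off H_k = ker ∂_k / im ∂_{k+1}:

  H_0: rank C_0 − rank ∂_1 = 7 − 6 = 1, and the invariant factors of ∂_1 are all 1, so H_0 ≅ Z.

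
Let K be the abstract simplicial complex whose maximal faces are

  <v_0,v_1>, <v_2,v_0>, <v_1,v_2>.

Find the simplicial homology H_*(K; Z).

H_0 ≅ Z,  H_1 ≅ Z.

K has 3 vertices, 3 edges.
rank ∂_0 = 0, rank ∂_1 = 2 ⇒ b_0 = 3 − 0 − 2 = 1; all invariant factors of ∂_1 are 1 so no torsion. So H_0 ≅ Z.
rank ∂_1 = 2, rank ∂_2 = 0 ⇒ b_1 = 3 − 2 − 0 = 1. So H_1 ≅ Z.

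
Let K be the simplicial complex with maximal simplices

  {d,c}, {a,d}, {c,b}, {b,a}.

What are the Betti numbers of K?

Take the total order a < b < c < d on the vertex set. Then K (dimension 1) consists of the simplices:

  0-simplices (4): a, b, c, d
  1-simplices (4): ab, ad, bc, cd

so the chain groups are C_0 ≅ Z^4, C_1 ≅ Z^4.

The boundary map ∂_1: C_1 → C_0 is given by ∂[p,q] = [q] − [p].
As a 4×4 matrix over Z this has rank 3, with invariant factors (1,1,1).

Computing H_k = (kernel of ∂_k) / (image of ∂_{k+1}):

  H_0: rank C_0 − rank ∂_1 = 4 − 3 = 1, and the invariant factors of ∂_1 are all 1, so H_0 = Z.
  H_1: rank ker ∂_1 − rank ∂_2 = (4 − 3) − 0 = 1, and there is no ∂_2, so H_1 = Z.

Hence the Betti numbers are b_0 = 1, b_1 = 1.

b_0 = 1, b_1 = 1.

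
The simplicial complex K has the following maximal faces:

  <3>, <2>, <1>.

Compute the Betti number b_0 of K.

Take the total order 1 < 2 < 3 on the vertex set. Then K (dimension 0) consists of the simplices:

  0-simplices (3): [1], [2], [3]

Hence C_0 ≅ Z^3.

Reading off H_k = ker ∂_k / im ∂_{k+1}:

  H_0: rank C_0 − rank ∂_1 = 3 − 0 = 3, and there is no ∂_1, so H_0 ≅ Z^3.

Hence the Betti numbers are b_0 = 3.

b_0 = 3.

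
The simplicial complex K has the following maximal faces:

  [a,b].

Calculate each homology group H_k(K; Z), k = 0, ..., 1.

Order the vertices as a < b. Listing each simplex with vertices in this order, K has dimension 1 with simplices:

  0-simplices (2): a, b
  1-simplices (1): ab

giving chain groups C_0 ≅ Z^2, C_1 ≅ Z^1.

Boundary ∂_1: C_1 → C_0 is given by ∂[p,q] = [q] − [p].
The 2×1 boundary matrix has rank 1 and Smith normal form diag(1).

Reading off H_k = ker ∂_k / im ∂_{k+1}:

  H_0: rank C_0 − rank ∂_1 = 2 − 1 = 1, and the invariant factors of ∂_1 are all 1, so H_0 = Z.
  H_1: rank ker ∂_1 − rank ∂_2 = (1 − 1) − 0 = 0, and there is no ∂_2, so H_1 = 0.

H_0 ≅ Z,  H_1 = 0.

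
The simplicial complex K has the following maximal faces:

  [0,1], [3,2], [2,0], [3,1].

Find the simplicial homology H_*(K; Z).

H_0 = Z,  H_1 = Z.

Take the total order 0 < 1 < 2 < 3 on the vertex set. Then K (dimension 1) consists of the simplices:

  0-simplices (4): [0], [1], [2], [3]
  1-simplices (4): [0,1], [0,2], [1,3], [2,3]

Hence C_0 ≅ Z^4, C_1 ≅ Z^4.

∂_1: C_1 → C_0 maps an edge to its endpoints' difference, ∂[p,q] = q − p.
This gives a 4×4 integer matrix of rank 3; reducing to Smith normal form yields diagonal entries (1,1,1).

From H_k ≅ ker(∂_k) / im(∂_{k+1}) we obtain:

  H_0: rank C_0 − rank ∂_1 = 4 − 3 = 1, and the invariant factors of ∂_1 are all 1, so H_0 = Z.
  H_1: rank ker ∂_1 − rank ∂_2 = (4 − 3) − 0 = 1, and there is no ∂_2, so H_1 = Z.

As a check, the Euler characteristic is 4 − 4 = 0, which agrees with 1 − 1 = 0.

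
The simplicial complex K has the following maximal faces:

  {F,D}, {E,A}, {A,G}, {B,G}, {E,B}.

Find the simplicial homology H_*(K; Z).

H_0 = Z^2,  H_1 = Z.

We work with the vertex ordering A < B < D < E < F < G. The simplices of K, each written with vertices in increasing order, are:

  0-simplices (6): A, B, D, E, F, G
  1-simplices (5): AE, AG, BE, BG, DF

Hence C_0 ≅ Z^6, C_1 ≅ Z^5.

The boundary map ∂_1: C_1 → C_0 maps an edge to its endpoints' difference, ∂[p,q] = q − p. For instance
  ∂AG = G − A.
The 6×5 boundary matrix has rank 4 and Smith normal form diag(1,1,1,1).

Computing H_k = (kernel of ∂_k) / (image of ∂_{k+1}):

  H_0: rank C_0 − rank ∂_1 = 6 − 4 = 2, and the invariant factors of ∂_1 are all 1, so H_0 = Z^2.
  H_1: rank ker ∂_1 − rank ∂_2 = (5 − 4) − 0 = 1, and there is no ∂_2, so H_1 = Z.

As a check, the Euler characteristic is 6 − 5 = 1, which agrees with 2 − 1 = 1.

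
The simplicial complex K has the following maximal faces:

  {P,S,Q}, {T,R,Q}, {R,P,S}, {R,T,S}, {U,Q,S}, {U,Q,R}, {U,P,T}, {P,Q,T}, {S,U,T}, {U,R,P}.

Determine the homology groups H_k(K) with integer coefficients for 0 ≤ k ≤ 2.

We work with the vertex ordering P < Q < R < S < T < U. The simplices of K, each written with vertices in increasing order, are:

  0-simplices (6): P, Q, R, S, T, U
  1-simplices (15): PQ, PR, PS, PT, PU, QR, QS, QT, QU, RS, RT, RU, ST, SU, TU
  2-simplices (10): PQS, PQT, PRS, PRU, PTU, QRT, QRU, QSU, RST, STU

giving chain groups C_0 ≅ Z^6, C_1 ≅ Z^15, C_2 ≅ Z^10.

∂_1: C_1 → C_0 maps an edge to its endpoints' difference, ∂[p,q] = q − p. For instance
  ∂PS = S − P.
This gives a 6×15 integer matrix of rank 5; reducing to Smith normal form yields diagonal entries (1,1,1,1,1).

∂_2: C_2 → C_1 maps a triangle to the signed sum of its edges. For instance
  ∂PTU = TU − PU + PT,
  ∂PQS = QS − PS + PQ.
This gives a 15×10 integer matrix of rank 10; reducing to Smith normal form yields diagonal entries (1,1,1,1,1,1,1,1,1,2).

From H_k ≅ ker(∂_k) / im(∂_{k+1}) we obtain:

  H_0: rank C_0 − rank ∂_1 = 6 − 5 = 1, and the invariant factors of ∂_1 are all 1, so H_0 ≅ Z.
  H_1: rank ker ∂_1 − rank ∂_2 = (15 − 5) − 10 = 0, and ∂_2 has invariant factor 2 > 1, so H_1 ≅ Z/2.
  H_2: rank ker ∂_2 − rank ∂_3 = (10 − 10) − 0 = 0, and there is no ∂_3, so H_2 ≅ 0.

H_0 ≅ Z,  H_1 ≅ Z/2,  H_2 = 0.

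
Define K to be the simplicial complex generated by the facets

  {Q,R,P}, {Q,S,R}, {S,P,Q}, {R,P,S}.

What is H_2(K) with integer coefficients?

Order the vertices as P < Q < R < S. Listing each simplex with vertices in this order, K has dimension 2 with simplices:

  0-simplices (4): P, Q, R, S
  1-simplices (6): PQ, PR, PS, QR, QS, RS
  2-simplices (4): PQR, PQS, PRS, QRS

giving chain groups C_0 ≅ Z^4, C_1 ≅ Z^6, C_2 ≅ Z^4.

∂_1: C_1 → C_0 sends each edge [p,q] (with p < q) to q − p.
The resulting 4×6 matrix has rank 3, and its Smith normal form has invariant factors (1,1,1).

Boundary ∂_2: C_2 → C_1 acts by ∂[p,q,r] = [q,r] − [p,r] + [p,q]. For instance
  ∂QRS = RS − QS + QR,
  ∂PQR = QR − PR + PQ.
The resulting 6×4 matrix has rank 3, and its Smith normal form has invariant factors (1,1,1).

Reading off H_k = ker ∂_k / im ∂_{k+1}:

  H_2: rank ker ∂_2 − rank ∂_3 = (4 − 3) − 0 = 1, and there is no ∂_3, so H_2 = Z.

(K is a triangulation of the 2-sphere S^2.)

H_2 = Z.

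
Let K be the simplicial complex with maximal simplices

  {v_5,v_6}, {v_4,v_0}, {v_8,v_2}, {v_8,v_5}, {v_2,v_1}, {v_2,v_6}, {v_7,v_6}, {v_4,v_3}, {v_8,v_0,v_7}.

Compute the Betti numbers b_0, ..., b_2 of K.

b_0 = 1, b_1 = 2, b_2 = 0.

K has 9 vertices, 11 edges, 1 triangle.
rank ∂_0 = 0, rank ∂_1 = 8 ⇒ b_0 = 9 − 0 − 8 = 1; all invariant factors of ∂_1 are 1 so no torsion. So H_0 = Z.
rank ∂_1 = 8, rank ∂_2 = 1 ⇒ b_1 = 11 − 8 − 1 = 2; all invariant factors of ∂_2 are 1 so no torsion. So H_1 = Z^2.
rank ∂_2 = 1, rank ∂_3 = 0 ⇒ b_2 = 1 − 1 − 0 = 0. So H_2 = 0.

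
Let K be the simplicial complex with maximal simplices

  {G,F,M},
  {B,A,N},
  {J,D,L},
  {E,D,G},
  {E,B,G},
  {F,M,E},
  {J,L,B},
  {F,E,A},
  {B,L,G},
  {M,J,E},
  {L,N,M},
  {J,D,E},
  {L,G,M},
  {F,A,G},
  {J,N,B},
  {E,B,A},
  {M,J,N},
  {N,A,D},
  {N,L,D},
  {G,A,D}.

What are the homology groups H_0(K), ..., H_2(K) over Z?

H_0 = Z,  H_1 = Z ⊕ Z_2,  H_2 = 0.

We work with the vertex ordering A < B < D < E < F < G < J < L < M < N. The simplices of K, each written with vertices in increasing order, are:

  0-simplices (10): A, B, D, E, F, G, J, L, M, N
  1-simplices (30): AB, AD, AE, AF, AG, AN, BE, BG, BJ, BL, BN, DE, DG, DJ, DL, DN, EF, EG, EJ, EM, FG, FM, GL, GM, JL, JM, JN, LM, LN, MN
  2-simplices (20): ABE, ABN, ADG, ADN, AEF, AFG, BEG, BGL, BJL, BJN, DEG, DEJ, DJL, DLN, EFM, EJM, FGM, GLM, JMN, LMN

giving chain groups C_0 ≅ Z^10, C_1 ≅ Z^30, C_2 ≅ Z^20.

∂_1: C_1 → C_0 maps an edge to its endpoints' difference, ∂[p,q] = q − p.
This gives a 10×30 integer matrix of rank 9; reducing to Smith normal form yields diagonal entries (1,1,1,1,1,1,1,1,1).

The boundary map ∂_2: C_2 → C_1 acts by ∂[p,q,r] = [q,r] − [p,r] + [p,q]. For instance
  ∂BJN = JN − BN + BJ,
  ∂ABN = BN − AN + AB.
The resulting 30×20 matrix has rank 20, and its Smith normal form has invariant factors (1,1,1,1,1,1,1,1,1,1,1,1,1,1,1,1,1,1,1,2).

Now H_k = ker ∂_k / im ∂_{k+1}, so:

  H_0: rank C_0 − rank ∂_1 = 10 − 9 = 1, and the invariant factors of ∂_1 are all 1, so H_0 = Z.
  H_1: rank ker ∂_1 − rank ∂_2 = (30 − 9) − 20 = 1, and ∂_2 has invariant factor 2 > 1, so H_1 = Z ⊕ Z_2.
  H_2: rank ker ∂_2 − rank ∂_3 = (20 − 20) − 0 = 0, and there is no ∂_3, so H_2 = 0.

As a check, the Euler characteristic is 10 − 30 + 20 = 0, which agrees with 1 − 1 + 0 = 0.
(K is a triangulation of the Klein bottle.)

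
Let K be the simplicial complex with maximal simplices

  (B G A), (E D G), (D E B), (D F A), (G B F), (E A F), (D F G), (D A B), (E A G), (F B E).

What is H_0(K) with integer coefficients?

H_0 = Z.

Order the vertices as A < B < D < E < F < G. Listing each simplex with vertices in this order, K has dimension 2 with simplices:

  0-simplices (6): A, B, D, E, F, G
  1-simplices (15): AB, AD, AE, AF, AG, BD, BE, BF, BG, DE, DF, DG, EF, EG, FG
  2-simplices (10): ABD, ABG, ADF, AEF, AEG, BDE, BEF, BFG, DEG, DFG

so the chain groups are C_0 ≅ Z^6, C_1 ≅ Z^15, C_2 ≅ Z^10.

∂_1: C_1 → C_0 is given by ∂[p,q] = [q] − [p]. For instance
  ∂FG = G − F.
As a 6×15 matrix over Z this has rank 5, with invariant factors (1,1,1,1,1).

The boundary map ∂_2: C_2 → C_1 sends each 2-simplex [p,q,r] to [q,r] − [p,r] + [p,q]. For instance
  ∂ABG = BG − AG + AB,
  ∂ABD = BD − AD + AB.
As a 15×10 matrix over Z this has rank 10, with invariant factors (1,1,1,1,1,1,1,1,1,2).

Now H_k = ker ∂_k / im ∂_{k+1}, so:

  H_0: rank C_0 − rank ∂_1 = 6 − 5 = 1, and the invariant factors of ∂_1 are all 1, so H_0 ≅ Z.

(K is a triangulation of the real projective plane RP^2.)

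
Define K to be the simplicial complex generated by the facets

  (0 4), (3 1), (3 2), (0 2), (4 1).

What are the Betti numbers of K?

K has 5 vertices, 5 edges.
rank ∂_0 = 0, rank ∂_1 = 4 ⇒ b_0 = 5 − 0 − 4 = 1; all invariant factors of ∂_1 are 1 so no torsion. So H_0 ≅ Z.
rank ∂_1 = 4, rank ∂_2 = 0 ⇒ b_1 = 5 − 4 − 0 = 1. So H_1 ≅ Z.

b_0 = 1, b_1 = 1.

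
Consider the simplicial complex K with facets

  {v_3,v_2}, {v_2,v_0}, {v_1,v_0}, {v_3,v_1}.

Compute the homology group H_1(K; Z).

H_1 ≅ Z.

Fix the vertex order v_0 < v_1 < v_2 < v_3 and write every simplex with vertices in increasing order. Then dim K = 1 and the simplices of K are:

  0-simplices (4): [v_0], [v_1], [v_2], [v_3]
  1-simplices (4): [v_0,v_1], [v_0,v_2], [v_1,v_3], [v_2,v_3]

so the chain groups are C_0 ≅ Z^4, C_1 ≅ Z^4.

Boundary ∂_1: C_1 → C_0 sends each edge [p,q] (with p < q) to q − p. For instance
  ∂[v_0,v_2] = [v_2] − [v_0].
This gives a 4×4 integer matrix of rank 3; reducing to Smith normal form yields diagonal entries (1,1,1).

Now H_k = ker ∂_k / im ∂_{k+1}, so:

  H_1: rank ker ∂_1 − rank ∂_2 = (4 − 3) − 0 = 1, and there is no ∂_2, so H_1 ≅ Z.

(K is a triangulation of the circle S^1.)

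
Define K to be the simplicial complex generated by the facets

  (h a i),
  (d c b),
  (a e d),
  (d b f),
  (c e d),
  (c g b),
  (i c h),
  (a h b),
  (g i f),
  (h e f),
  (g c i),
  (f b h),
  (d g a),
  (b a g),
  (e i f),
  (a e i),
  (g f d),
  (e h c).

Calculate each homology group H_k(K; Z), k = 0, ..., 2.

H_0 = Z,  H_1 = Z ⊕ Z_2,  H_2 = 0.

Fix the vertex order a < b < c < d < e < f < g < h < i and write every simplex with vertices in increasing order. Then dim K = 2 and the simplices of K are:

  0-simplices (9): a, b, c, d, e, f, g, h, i
  1-simplices (27): ab, ad, ae, ag, ah, ai, bc, bd, bf, bg, bh, cd, ce, cg, ch, ci, de, df, dg, ef, eh, ei, fg, fh, fi, gi, hi
  2-simplices (18): abg, abh, ade, adg, aei, ahi, bcd, bcg, bdf, bfh, cde, ceh, cgi, chi, dfg, efh, efi, fgi

Hence C_0 ≅ Z^9, C_1 ≅ Z^27, C_2 ≅ Z^18.

Boundary ∂_1: C_1 → C_0 sends each edge [p,q] (with p < q) to q − p.
This gives a 9×27 integer matrix of rank 8; reducing to Smith normal form yields diagonal entries (1,1,1,1,1,1,1,1).

∂_2: C_2 → C_1 acts by ∂[p,q,r] = [q,r] − [p,r] + [p,q]. For instance
  ∂cde = de − ce + cd,
  ∂dfg = fg − dg + df.
This gives a 27×18 integer matrix of rank 18; reducing to Smith normal form yields diagonal entries (1,1,1,1,1,1,1,1,1,1,1,1,1,1,1,1,1,2).

From H_k ≅ ker(∂_k) / im(∂_{k+1}) we obtain:

  H_0: rank C_0 − rank ∂_1 = 9 − 8 = 1, and the invariant factors of ∂_1 are all 1, so H_0 ≅ Z.
  H_1: rank ker ∂_1 − rank ∂_2 = (27 − 8) − 18 = 1, and ∂_2 has invariant factor 2 > 1, so H_1 ≅ Z ⊕ Z_2.
  H_2: rank ker ∂_2 − rank ∂_3 = (18 − 18) − 0 = 0, and there is no ∂_3, so H_2 ≅ 0.

(K is a triangulation of the Klein bottle.)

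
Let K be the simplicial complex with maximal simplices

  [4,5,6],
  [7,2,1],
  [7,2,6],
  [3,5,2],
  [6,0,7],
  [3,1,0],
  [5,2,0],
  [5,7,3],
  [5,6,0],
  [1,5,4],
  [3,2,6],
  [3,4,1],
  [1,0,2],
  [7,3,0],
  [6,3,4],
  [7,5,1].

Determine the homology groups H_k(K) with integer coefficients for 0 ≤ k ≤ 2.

Fix the vertex order 0 < 1 < 2 < 3 < 4 < 5 < 6 < 7 and write every simplex with vertices in increasing order. Then dim K = 2 and the simplices of K are:

  0-simplices (8): [0], [1], [2], [3], [4], [5], [6], [7]
  1-simplices (24): (24 of them)
  2-simplices (16): [0,1,2], [0,1,3], [0,2,5], [0,3,7], [0,5,6], [0,6,7], [1,2,7], [1,3,4], [1,4,5], [1,5,7], [2,3,5], [2,3,6], [2,6,7], [3,4,6], [3,5,7], [4,5,6]

Hence C_0 ≅ Z^8, C_1 ≅ Z^24, C_2 ≅ Z^16.

The boundary map ∂_1: C_1 → C_0 sends each edge [p,q] (with p < q) to q − p.
The resulting 8×24 matrix has rank 7, and its Smith normal form has invariant factors (1,1,1,1,1,1,1).

The boundary map ∂_2: C_2 → C_1 sends each 2-simplex [p,q,r] to [q,r] − [p,r] + [p,q]. For instance
  ∂[0,1,3] = [1,3] − [0,3] + [0,1],
  ∂[3,5,7] = [5,7] − [3,7] + [3,5].
The 24×16 boundary matrix has rank 15 and Smith normal form diag(1,1,1,1,1,1,1,1,1,1,1,1,1,1,1).

From H_k ≅ ker(∂_k) / im(∂_{k+1}) we obtain:

  H_0: rank C_0 − rank ∂_1 = 8 − 7 = 1, and the invariant factors of ∂_1 are all 1, so H_0 ≅ Z.
  H_1: rank ker ∂_1 − rank ∂_2 = (24 − 7) − 15 = 2, and the invariant factors of ∂_2 are all 1, so H_1 ≅ Z^2.
  H_2: rank ker ∂_2 − rank ∂_3 = (16 − 15) − 0 = 1, and there is no ∂_3, so H_2 ≅ Z.

H_0 ≅ Z,  H_1 ≅ Z^2,  H_2 ≅ Z.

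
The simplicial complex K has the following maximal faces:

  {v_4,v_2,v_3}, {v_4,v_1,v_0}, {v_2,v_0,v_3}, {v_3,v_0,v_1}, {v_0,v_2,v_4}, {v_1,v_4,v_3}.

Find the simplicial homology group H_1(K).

H_1 ≅ 0.

Order the vertices as v_0 < v_1 < v_2 < v_3 < v_4. Listing each simplex with vertices in this order, K has dimension 2 with simplices:

  0-simplices (5): [v_0], [v_1], [v_2], [v_3], [v_4]
  1-simplices (9): [v_0,v_1], [v_0,v_2], [v_0,v_3], [v_0,v_4], [v_1,v_3], [v_1,v_4], [v_2,v_3], [v_2,v_4], [v_3,v_4]
  2-simplices (6): [v_0,v_1,v_3], [v_0,v_1,v_4], [v_0,v_2,v_3], [v_0,v_2,v_4], [v_1,v_3,v_4], [v_2,v_3,v_4]

giving chain groups C_0 ≅ Z^5, C_1 ≅ Z^9, C_2 ≅ Z^6.

∂_1: C_1 → C_0 sends each edge [p,q] (with p < q) to q − p.
This gives a 5×9 integer matrix of rank 4; reducing to Smith normal form yields diagonal entries (1,1,1,1).

∂_2: C_2 → C_1 sends each 2-simplex [p,q,r] to [q,r] − [p,r] + [p,q]. For instance
  ∂[v_1,v_3,v_4] = [v_3,v_4] − [v_1,v_4] + [v_1,v_3],
  ∂[v_2,v_3,v_4] = [v_3,v_4] − [v_2,v_4] + [v_2,v_3].
This gives a 9×6 integer matrix of rank 5; reducing to Smith normal form yields diagonal entries (1,1,1,1,1).

Now H_k = ker ∂_k / im ∂_{k+1}, so:

  H_1: rank ker ∂_1 − rank ∂_2 = (9 − 4) − 5 = 0, and the invariant factors of ∂_2 are all 1, so H_1 ≅ 0.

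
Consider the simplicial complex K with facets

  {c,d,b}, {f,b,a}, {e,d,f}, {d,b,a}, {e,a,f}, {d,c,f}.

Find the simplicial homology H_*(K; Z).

Take the total order a < b < c < d < e < f on the vertex set. Then K (dimension 2) consists of the simplices:

  0-simplices (6): a, b, c, d, e, f
  1-simplices (12): ab, ad, ae, af, bc, bd, bf, cd, cf, de, df, ef
  2-simplices (6): abd, abf, aef, bcd, cdf, def

giving chain groups C_0 ≅ Z^6, C_1 ≅ Z^12, C_2 ≅ Z^6.

∂_1: C_1 → C_0 sends each edge [p,q] (with p < q) to q − p. For instance
  ∂de = e − d.
This gives a 6×12 integer matrix of rank 5; reducing to Smith normal form yields diagonal entries (1,1,1,1,1).

The boundary map ∂_2: C_2 → C_1 sends each 2-simplex [p,q,r] to [q,r] − [p,r] + [p,q]. For instance
  ∂abf = bf − af + ab,
  ∂bcd = cd − bd + bc.
This gives a 12×6 integer matrix of rank 6; reducing to Smith normal form yields diagonal entries (1,1,1,1,1,1).

Now H_k = ker ∂_k / im ∂_{k+1}, so:

  H_0: rank C_0 − rank ∂_1 = 6 − 5 = 1, and the invariant factors of ∂_1 are all 1, so H_0 = Z.
  H_1: rank ker ∂_1 − rank ∂_2 = (12 − 5) − 6 = 1, and the invariant factors of ∂_2 are all 1, so H_1 = Z.
  H_2: rank ker ∂_2 − rank ∂_3 = (6 − 6) − 0 = 0, and there is no ∂_3, so H_2 = 0.

As a check, the Euler characteristic is 6 − 12 + 6 = 0, which agrees with 1 − 1 + 0 = 0.
(K is a triangulation of the cylinder S^1 x I.)

H_0 ≅ Z,  H_1 ≅ Z,  H_2 = 0.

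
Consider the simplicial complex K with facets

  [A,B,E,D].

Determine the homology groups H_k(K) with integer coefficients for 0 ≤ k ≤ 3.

We work with the vertex ordering A < B < D < E. The simplices of K, each written with vertices in increasing order, are:

  0-simplices (4): A, B, D, E
  1-simplices (6): AB, AD, AE, BD, BE, DE
  2-simplices (4): ABD, ABE, ADE, BDE
  3-simplices (1): ABDE

Hence C_0 ≅ Z^4, C_1 ≅ Z^6, C_2 ≅ Z^4, C_3 ≅ Z^1.

Boundary ∂_1: C_1 → C_0 maps an edge to its endpoints' difference, ∂[p,q] = q − p. For instance
  ∂BD = D − B.
The 4×6 boundary matrix has rank 3 and Smith normal form diag(1,1,1).

Boundary ∂_2: C_2 → C_1 maps a triangle to the signed sum of its edges. For instance
  ∂ABE = BE − AE + AB,
  ∂BDE = DE − BE + BD.
The resulting 6×4 matrix has rank 3, and its Smith normal form has invariant factors (1,1,1).

∂_3: C_3 → C_2 sends each 3-simplex σ to the alternating sum Σ_i (−1)^i (σ with its i-th vertex removed). For instance
  ∂ABDE = BDE − ADE + ABE − ABD.
The 4×1 boundary matrix has rank 1 and Smith normal form diag(1).

Reading off H_k = ker ∂_k / im ∂_{k+1}:

  H_0: rank C_0 − rank ∂_1 = 4 − 3 = 1, and the invariant factors of ∂_1 are all 1, so H_0 ≅ Z.
  H_1: rank ker ∂_1 − rank ∂_2 = (6 − 3) − 3 = 0, and the invariant factors of ∂_2 are all 1, so H_1 ≅ 0.
  H_2: rank ker ∂_2 − rank ∂_3 = (4 − 3) − 1 = 0, and the invariant factors of ∂_3 are all 1, so H_2 ≅ 0.
  H_3: rank ker ∂_3 − rank ∂_4 = (1 − 1) − 0 = 0, and there is no ∂_4, so H_3 ≅ 0.

As a check, the Euler characteristic is 4 − 6 + 4 − 1 = 1, which agrees with 1 − 0 + 0 − 0 = 1.
(K is a triangulation of the 3-simplex.)

H_0 ≅ Z,  H_1 = 0,  H_2 = 0,  H_3 = 0.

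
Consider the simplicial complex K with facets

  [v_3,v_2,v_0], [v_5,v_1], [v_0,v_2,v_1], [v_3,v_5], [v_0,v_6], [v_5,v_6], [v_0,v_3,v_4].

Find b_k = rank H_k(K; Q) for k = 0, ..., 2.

b_0 = 1, b_1 = 2, b_2 = 0.

Take the total order v_0 < v_1 < v_2 < v_3 < v_4 < v_5 < v_6 on the vertex set. Then K (dimension 2) consists of the simplices:

  0-simplices (7): [v_0], [v_1], [v_2], [v_3], [v_4], [v_5], [v_6]
  1-simplices (11): [v_0,v_1], [v_0,v_2], [v_0,v_3], [v_0,v_4], [v_0,v_6], [v_1,v_2], [v_1,v_5], [v_2,v_3], [v_3,v_4], [v_3,v_5], [v_5,v_6]
  2-simplices (3): [v_0,v_1,v_2], [v_0,v_2,v_3], [v_0,v_3,v_4]

so the chain groups are C_0 ≅ Z^7, C_1 ≅ Z^11, C_2 ≅ Z^3.

Boundary ∂_1: C_1 → C_0 is given by ∂[p,q] = [q] − [p]. For instance
  ∂[v_0,v_1] = [v_1] − [v_0].
The 7×11 boundary matrix has rank 6 and Smith normal form diag(1,1,1,1,1,1).

∂_2: C_2 → C_1 acts by ∂[p,q,r] = [q,r] − [p,r] + [p,q]. For instance
  ∂[v_0,v_2,v_3] = [v_2,v_3] − [v_0,v_3] + [v_0,v_2],
  ∂[v_0,v_3,v_4] = [v_3,v_4] − [v_0,v_4] + [v_0,v_3].
The 11×3 boundary matrix has rank 3 and Smith normal form diag(1,1,1).

From H_k ≅ ker(∂_k) / im(∂_{k+1}) we obtain:

  H_0: rank C_0 − rank ∂_1 = 7 − 6 = 1, and the invariant factors of ∂_1 are all 1, so H_0 ≅ Z.
  H_1: rank ker ∂_1 − rank ∂_2 = (11 − 6) − 3 = 2, and the invariant factors of ∂_2 are all 1, so H_1 ≅ Z^2.
  H_2: rank ker ∂_2 − rank ∂_3 = (3 − 3) − 0 = 0, and there is no ∂_3, so H_2 ≅ 0.

As a check, the Euler characteristic is 7 − 11 + 3 = -1, which agrees with 1 − 2 + 0 = -1.

Hence the Betti numbers are b_0 = 1, b_1 = 2, b_2 = 0.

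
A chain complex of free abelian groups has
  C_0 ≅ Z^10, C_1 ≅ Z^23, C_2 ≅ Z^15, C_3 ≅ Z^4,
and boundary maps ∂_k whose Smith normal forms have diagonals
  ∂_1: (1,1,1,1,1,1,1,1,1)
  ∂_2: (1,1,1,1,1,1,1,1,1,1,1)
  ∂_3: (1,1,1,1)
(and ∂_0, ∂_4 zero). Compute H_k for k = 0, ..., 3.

H_0: b_0 = 10 − 0 − 9 = 1; torsion from ∂_1 factors > 1: none. So H_0 ≅ Z.
H_1: b_1 = 23 − 9 − 11 = 3; torsion from ∂_2 factors > 1: none. So H_1 ≅ Z^3.
H_2: b_2 = 15 − 11 − 4 = 0; torsion from ∂_3 factors > 1: none. So H_2 ≅ 0.
H_3: b_3 = 4 − 4 − 0 = 0; torsion from ∂_4 factors > 1: none. So H_3 ≅ 0.

H_0 ≅ Z,  H_1 ≅ Z^3,  H_2 = 0,  H_3 = 0.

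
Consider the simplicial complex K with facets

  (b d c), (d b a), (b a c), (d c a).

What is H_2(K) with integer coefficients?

H_2 = Z.

Fix the vertex order a < b < c < d and write every simplex with vertices in increasing order. Then dim K = 2 and the simplices of K are:

  0-simplices (4): a, b, c, d
  1-simplices (6): ab, ac, ad, bc, bd, cd
  2-simplices (4): abc, abd, acd, bcd

giving chain groups C_0 ≅ Z^4, C_1 ≅ Z^6, C_2 ≅ Z^4.

The boundary map ∂_1: C_1 → C_0 maps an edge to its endpoints' difference, ∂[p,q] = q − p.
As a 4×6 matrix over Z this has rank 3, with invariant factors (1,1,1).

Boundary ∂_2: C_2 → C_1 sends each 2-simplex [p,q,r] to [q,r] − [p,r] + [p,q]. For instance
  ∂acd = cd − ad + ac,
  ∂abd = bd − ad + ab.
This gives a 6×4 integer matrix of rank 3; reducing to Smith normal form yields diagonal entries (1,1,1).

Reading off H_k = ker ∂_k / im ∂_{k+1}:

  H_2: rank ker ∂_2 − rank ∂_3 = (4 − 3) − 0 = 1, and there is no ∂_3, so H_2 = Z.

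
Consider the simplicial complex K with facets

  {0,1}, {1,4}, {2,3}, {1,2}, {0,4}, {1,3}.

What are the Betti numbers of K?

Order the vertices as 0 < 1 < 2 < 3 < 4. Listing each simplex with vertices in this order, K has dimension 1 with simplices:

  0-simplices (5): [0], [1], [2], [3], [4]
  1-simplices (6): [0,1], [0,4], [1,2], [1,3], [1,4], [2,3]

Hence C_0 ≅ Z^5, C_1 ≅ Z^6.

Boundary ∂_1: C_1 → C_0 sends each edge [p,q] (with p < q) to q − p. For instance
  ∂[0,4] = [4] − [0].
This gives a 5×6 integer matrix of rank 4; reducing to Smith normal form yields diagonal entries (1,1,1,1).

Reading off H_k = ker ∂_k / im ∂_{k+1}:

  H_0: rank C_0 − rank ∂_1 = 5 − 4 = 1, and the invariant factors of ∂_1 are all 1, so H_0 = Z.
  H_1: rank ker ∂_1 − rank ∂_2 = (6 − 4) − 0 = 2, and there is no ∂_2, so H_1 = Z^2.

Hence the Betti numbers are b_0 = 1, b_1 = 2.

b_0 = 1, b_1 = 2.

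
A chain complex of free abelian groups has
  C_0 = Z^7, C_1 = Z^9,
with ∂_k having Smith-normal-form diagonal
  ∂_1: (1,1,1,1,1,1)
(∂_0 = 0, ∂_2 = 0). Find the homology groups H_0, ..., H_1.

H_0: b_0 = 7 − 0 − 6 = 1; torsion from ∂_1 factors > 1: none. So H_0 ≅ Z.
H_1: b_1 = 9 − 6 − 0 = 3; torsion from ∂_2 factors > 1: none. So H_1 ≅ Z^3.

H_0 ≅ Z,  H_1 ≅ Z^3.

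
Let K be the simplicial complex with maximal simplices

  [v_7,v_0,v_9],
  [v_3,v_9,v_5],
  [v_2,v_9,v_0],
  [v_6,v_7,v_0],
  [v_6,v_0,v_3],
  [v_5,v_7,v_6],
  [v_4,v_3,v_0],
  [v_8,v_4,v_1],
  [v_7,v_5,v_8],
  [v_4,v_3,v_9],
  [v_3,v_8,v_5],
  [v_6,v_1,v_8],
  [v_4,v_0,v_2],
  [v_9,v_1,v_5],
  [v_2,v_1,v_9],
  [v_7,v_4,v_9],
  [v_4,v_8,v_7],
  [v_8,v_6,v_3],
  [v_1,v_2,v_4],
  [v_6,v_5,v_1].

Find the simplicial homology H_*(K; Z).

H_0 = Z,  H_1 = Z ⊕ Z/2,  H_2 = 0.

We work with the vertex ordering v_0 < v_1 < v_2 < v_3 < v_4 < v_5 < v_6 < v_7 < v_8 < v_9. The simplices of K, each written with vertices in increasing order, are:

  0-simplices (10): [v_0], [v_1], [v_2], [v_3], [v_4], [v_5], [v_6], [v_7], [v_8], [v_9]
  1-simplices (30): (30 of them)
  2-simplices (20): (20 of them)

giving chain groups C_0 ≅ Z^10, C_1 ≅ Z^30, C_2 ≅ Z^20.

The boundary map ∂_1: C_1 → C_0 is given by ∂[p,q] = [q] − [p]. For instance
  ∂[v_5,v_9] = [v_9] − [v_5].
The resulting 10×30 matrix has rank 9, and its Smith normal form has invariant factors (1,1,1,1,1,1,1,1,1).

Boundary ∂_2: C_2 → C_1 acts by ∂[p,q,r] = [q,r] − [p,r] + [p,q]. For instance
  ∂[v_5,v_6,v_7] = [v_6,v_7] − [v_5,v_7] + [v_5,v_6],
  ∂[v_4,v_7,v_9] = [v_7,v_9] − [v_4,v_9] + [v_4,v_7].
The resulting 30×20 matrix has rank 20, and its Smith normal form has invariant factors (1,1,1,1,1,1,1,1,1,1,1,1,1,1,1,1,1,1,1,2).

From H_k ≅ ker(∂_k) / im(∂_{k+1}) we obtain:

  H_0: rank C_0 − rank ∂_1 = 10 − 9 = 1, and the invariant factors of ∂_1 are all 1, so H_0 = Z.
  H_1: rank ker ∂_1 − rank ∂_2 = (30 − 9) − 20 = 1, and ∂_2 has invariant factor 2 > 1, so H_1 = Z ⊕ Z/2.
  H_2: rank ker ∂_2 − rank ∂_3 = (20 − 20) − 0 = 0, and there is no ∂_3, so H_2 = 0.

As a check, the Euler characteristic is 10 − 30 + 20 = 0, which agrees with 1 − 1 + 0 = 0.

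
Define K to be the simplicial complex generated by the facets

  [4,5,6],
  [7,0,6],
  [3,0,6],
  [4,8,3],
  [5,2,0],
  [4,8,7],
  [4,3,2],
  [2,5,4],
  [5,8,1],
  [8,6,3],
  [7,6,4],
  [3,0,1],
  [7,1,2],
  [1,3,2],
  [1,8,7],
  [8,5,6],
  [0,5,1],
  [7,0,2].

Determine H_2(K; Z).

Order the vertices as 0 < 1 < 2 < 3 < 4 < 5 < 6 < 7 < 8. Listing each simplex with vertices in this order, K has dimension 2 with simplices:

  0-simplices (9): [0], [1], [2], [3], [4], [5], [6], [7], [8]
  1-simplices (27): (27 of them)
  2-simplices (18): [0,1,3], [0,1,5], [0,2,5], [0,2,7], [0,3,6], [0,6,7], [1,2,3], [1,2,7], [1,5,8], [1,7,8], [2,3,4], [2,4,5], [3,4,8], [3,6,8], [4,5,6], [4,6,7], [4,7,8], [5,6,8]

so the chain groups are C_0 ≅ Z^9, C_1 ≅ Z^27, C_2 ≅ Z^18.

∂_1: C_1 → C_0 maps an edge to its endpoints' difference, ∂[p,q] = q − p.
The resulting 9×27 matrix has rank 8, and its Smith normal form has invariant factors (1,1,1,1,1,1,1,1).

The boundary map ∂_2: C_2 → C_1 maps a triangle to the signed sum of its edges. For instance
  ∂[0,1,5] = [1,5] − [0,5] + [0,1],
  ∂[5,6,8] = [6,8] − [5,8] + [5,6].
The 27×18 boundary matrix has rank 18 and Smith normal form diag(1,1,1,1,1,1,1,1,1,1,1,1,1,1,1,1,1,2).

Now H_k = ker ∂_k / im ∂_{k+1}, so:

  H_2: rank ker ∂_2 − rank ∂_3 = (18 − 18) − 0 = 0, and there is no ∂_3, so H_2 ≅ 0.

(K is a triangulation of the Klein bottle.)

H_2 = 0.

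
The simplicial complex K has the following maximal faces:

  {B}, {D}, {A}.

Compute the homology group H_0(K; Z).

Order the vertices as A < B < D. Listing each simplex with vertices in this order, K has dimension 0 with simplices:

  0-simplices (3): A, B, D

Hence C_0 ≅ Z^3.

Now H_k = ker ∂_k / im ∂_{k+1}, so:

  H_0: rank C_0 − rank ∂_1 = 3 − 0 = 3, and there is no ∂_1, so H_0 ≅ Z^3.

(K is a triangulation of a set of 3 points.)

H_0 = Z^3.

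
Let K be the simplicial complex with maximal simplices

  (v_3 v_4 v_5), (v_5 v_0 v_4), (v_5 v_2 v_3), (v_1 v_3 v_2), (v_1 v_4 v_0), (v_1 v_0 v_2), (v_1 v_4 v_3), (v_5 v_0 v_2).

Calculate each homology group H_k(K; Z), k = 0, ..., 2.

H_0 = Z,  H_1 = 0,  H_2 = Z.

Order the vertices as v_0 < v_1 < v_2 < v_3 < v_4 < v_5. Listing each simplex with vertices in this order, K has dimension 2 with simplices:

  0-simplices (6): [v_0], [v_1], [v_2], [v_3], [v_4], [v_5]
  1-simplices (12): [v_0,v_1], [v_0,v_2], [v_0,v_4], [v_0,v_5], [v_1,v_2], [v_1,v_3], [v_1,v_4], [v_2,v_3], [v_2,v_5], [v_3,v_4], [v_3,v_5], [v_4,v_5]
  2-simplices (8): [v_0,v_1,v_2], [v_0,v_1,v_4], [v_0,v_2,v_5], [v_0,v_4,v_5], [v_1,v_2,v_3], [v_1,v_3,v_4], [v_2,v_3,v_5], [v_3,v_4,v_5]

Hence C_0 ≅ Z^6, C_1 ≅ Z^12, C_2 ≅ Z^8.

∂_1: C_1 → C_0 sends each edge [p,q] (with p < q) to q − p. For instance
  ∂[v_0,v_4] = [v_4] − [v_0].
The 6×12 boundary matrix has rank 5 and Smith normal form diag(1,1,1,1,1).

The boundary map ∂_2: C_2 → C_1 sends each 2-simplex [p,q,r] to [q,r] − [p,r] + [p,q]. For instance
  ∂[v_0,v_2,v_5] = [v_2,v_5] − [v_0,v_5] + [v_0,v_2],
  ∂[v_0,v_1,v_2] = [v_1,v_2] − [v_0,v_2] + [v_0,v_1].
The resulting 12×8 matrix has rank 7, and its Smith normal form has invariant factors (1,1,1,1,1,1,1).

Reading off H_k = ker ∂_k / im ∂_{k+1}:

  H_0: rank C_0 − rank ∂_1 = 6 − 5 = 1, and the invariant factors of ∂_1 are all 1, so H_0 = Z.
  H_1: rank ker ∂_1 − rank ∂_2 = (12 − 5) − 7 = 0, and the invariant factors of ∂_2 are all 1, so H_1 = 0.
  H_2: rank ker ∂_2 − rank ∂_3 = (8 − 7) − 0 = 1, and there is no ∂_3, so H_2 = Z.

(K is a triangulation of the 2-sphere S^2.)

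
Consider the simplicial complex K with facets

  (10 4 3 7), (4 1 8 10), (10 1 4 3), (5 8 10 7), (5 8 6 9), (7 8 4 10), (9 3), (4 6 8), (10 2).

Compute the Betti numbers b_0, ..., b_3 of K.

b_0 = 1, b_1 = 1, b_2 = 0, b_3 = 0.

Take the total order 1 < 2 < 3 < 4 < 5 < 6 < 7 < 8 < 9 < 10 on the vertex set. Then K (dimension 3) consists of the simplices:

  0-simplices (10): [1], [2], [3], [4], [5], [6], [7], [8], [9], [10]
  1-simplices (24): (24 of them)
  2-simplices (20): (20 of them)
  3-simplices (6): [1,3,4,10], [1,4,8,10], [3,4,7,10], [4,7,8,10], [5,6,8,9], [5,7,8,10]

Hence C_0 ≅ Z^10, C_1 ≅ Z^24, C_2 ≅ Z^20, C_3 ≅ Z^6.

The boundary map ∂_1: C_1 → C_0 sends each edge [p,q] (with p < q) to q − p.
The 10×24 boundary matrix has rank 9 and Smith normal form diag(1,1,1,1,1,1,1,1,1).

Boundary ∂_2: C_2 → C_1 maps a triangle to the signed sum of its edges. For instance
  ∂[1,3,4] = [3,4] − [1,4] + [1,3],
  ∂[4,8,10] = [8,10] − [4,10] + [4,8].
The resulting 24×20 matrix has rank 14, and its Smith normal form has invariant factors (1,1,1,1,1,1,1,1,1,1,1,1,1,1).

The boundary map ∂_3: C_3 → C_2 sends each 3-simplex σ to the alternating sum Σ_i (−1)^i (σ with its i-th vertex removed). For instance
  ∂[3,4,7,10] = [4,7,10] − [3,7,10] + [3,4,10] − [3,4,7],
  ∂[1,3,4,10] = [3,4,10] − [1,4,10] + [1,3,10] − [1,3,4].
The 20×6 boundary matrix has rank 6 and Smith normal form diag(1,1,1,1,1,1).

Computing H_k = (kernel of ∂_k) / (image of ∂_{k+1}):

  H_0: rank C_0 − rank ∂_1 = 10 − 9 = 1, and the invariant factors of ∂_1 are all 1, so H_0 ≅ Z.
  H_1: rank ker ∂_1 − rank ∂_2 = (24 − 9) − 14 = 1, and the invariant factors of ∂_2 are all 1, so H_1 ≅ Z.
  H_2: rank ker ∂_2 − rank ∂_3 = (20 − 14) − 6 = 0, and the invariant factors of ∂_3 are all 1, so H_2 ≅ 0.
  H_3: rank ker ∂_3 − rank ∂_4 = (6 − 6) − 0 = 0, and there is no ∂_4, so H_3 ≅ 0.

Hence the Betti numbers are b_0 = 1, b_1 = 1, b_2 = 0, b_3 = 0.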